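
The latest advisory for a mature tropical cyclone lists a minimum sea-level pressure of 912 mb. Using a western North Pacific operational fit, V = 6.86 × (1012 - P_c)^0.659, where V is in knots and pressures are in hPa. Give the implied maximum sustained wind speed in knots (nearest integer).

143 kt

ΔP = 1012 − 912 = 100 mb.
100^0.659 ≈ 20.797.
V ≈ 6.86 × 20.797 ≈ 142.7 kt.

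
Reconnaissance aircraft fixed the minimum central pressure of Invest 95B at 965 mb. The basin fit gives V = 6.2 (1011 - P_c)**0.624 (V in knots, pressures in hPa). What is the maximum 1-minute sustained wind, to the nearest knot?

68 kt

ΔP = 1011 − 965 = 46 mb.
46^0.624 ≈ 10.903.
V ≈ 6.2 × 10.903 ≈ 67.6 kt.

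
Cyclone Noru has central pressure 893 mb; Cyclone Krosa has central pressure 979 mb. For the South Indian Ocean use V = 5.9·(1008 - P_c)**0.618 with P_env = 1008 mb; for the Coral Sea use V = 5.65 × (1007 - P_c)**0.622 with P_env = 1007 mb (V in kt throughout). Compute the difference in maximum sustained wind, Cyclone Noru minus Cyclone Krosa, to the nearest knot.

66 kt

Cyclone Noru: ΔP = 115; V ≈ 5.9 × 115^0.618 ≈ 110.75 kt.
Cyclone Krosa: ΔP = 28; V ≈ 5.65 × 28^0.622 ≈ 44.89 kt.
Difference ≈ 110.75 − 44.89 = 65.86 → 66 kt.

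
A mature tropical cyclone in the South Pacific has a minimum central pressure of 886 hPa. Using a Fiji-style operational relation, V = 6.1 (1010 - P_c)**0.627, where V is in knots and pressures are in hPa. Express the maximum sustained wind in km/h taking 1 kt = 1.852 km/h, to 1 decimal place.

ΔP = 1010 − 886 = 124 hPa.
V ≈ 6.1 × 124^0.627 = 6.1 × 20.539 ≈ 125.287 kt.
125.287 × 1.852 ≈ 232.03 km/h → 232.0 km/h.

232.0 km/h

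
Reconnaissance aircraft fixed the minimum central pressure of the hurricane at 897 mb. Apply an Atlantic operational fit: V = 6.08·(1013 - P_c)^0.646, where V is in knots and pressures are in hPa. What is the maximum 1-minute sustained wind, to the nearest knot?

131 kt

ΔP = 1013 − 897 = 116 mb.
116^0.646 ≈ 21.560.
V ≈ 6.08 × 21.560 ≈ 131.1 kt.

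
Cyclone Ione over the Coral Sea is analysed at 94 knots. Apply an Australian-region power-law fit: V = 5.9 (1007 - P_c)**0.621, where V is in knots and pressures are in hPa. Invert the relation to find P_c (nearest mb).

ΔP = (V / 5.9)^(1/0.621) = (94/5.9)^1.610.
94/5.9 = 15.932; 15.932^1.610 ≈ 86.30 mb.
P_c = 1007 − 86.30 = 920.70 ≈ 921 mb.

921 mb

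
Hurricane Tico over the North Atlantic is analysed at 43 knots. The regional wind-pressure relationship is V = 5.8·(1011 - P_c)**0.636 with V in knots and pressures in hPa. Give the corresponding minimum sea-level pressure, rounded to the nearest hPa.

ΔP = (V / 5.8)^(1/0.636) = (43/5.8)^1.572.
43/5.8 = 7.414; 7.414^1.572 ≈ 23.33 hPa.
P_c = 1011 − 23.33 = 987.67 ≈ 988 hPa.

988 hPa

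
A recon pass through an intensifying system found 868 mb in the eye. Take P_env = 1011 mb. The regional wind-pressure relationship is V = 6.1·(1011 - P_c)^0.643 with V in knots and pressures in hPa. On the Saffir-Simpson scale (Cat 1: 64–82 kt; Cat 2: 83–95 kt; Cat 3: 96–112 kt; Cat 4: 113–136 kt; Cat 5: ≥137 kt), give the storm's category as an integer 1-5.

5

ΔP = 1011 − 868 = 143 mb.
V ≈ 6.1 × 143^0.643 = 6.1 × 24.32 ≈ 148 kt.
148 kt falls in the Category 5 band.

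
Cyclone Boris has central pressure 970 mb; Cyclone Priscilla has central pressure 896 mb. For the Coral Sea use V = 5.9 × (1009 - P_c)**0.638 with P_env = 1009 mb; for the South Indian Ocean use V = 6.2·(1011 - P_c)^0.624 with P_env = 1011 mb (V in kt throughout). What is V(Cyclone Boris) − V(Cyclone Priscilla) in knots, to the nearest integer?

-59 kt

Cyclone Boris: ΔP = 39; V ≈ 5.9 × 39^0.638 ≈ 61.09 kt.
Cyclone Priscilla: ΔP = 115; V ≈ 6.2 × 115^0.624 ≈ 119.75 kt.
Difference ≈ 61.09 − 119.75 = -58.66 → -59 kt.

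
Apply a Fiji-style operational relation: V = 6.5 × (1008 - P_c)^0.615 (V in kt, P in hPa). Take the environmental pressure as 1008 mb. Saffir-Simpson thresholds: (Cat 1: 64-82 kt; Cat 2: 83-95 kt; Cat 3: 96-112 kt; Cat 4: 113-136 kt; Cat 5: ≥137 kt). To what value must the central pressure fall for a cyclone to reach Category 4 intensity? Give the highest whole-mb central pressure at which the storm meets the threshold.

904 mb

Category 4 begins at V = 113 kt.
Required ΔP = (113/6.5)^(1/0.615) = 17.385^1.626 ≈ 103.88 mb.
P_c ≤ 1008 − 103.88 = 904.12, so the highest integer P_c is 904 mb.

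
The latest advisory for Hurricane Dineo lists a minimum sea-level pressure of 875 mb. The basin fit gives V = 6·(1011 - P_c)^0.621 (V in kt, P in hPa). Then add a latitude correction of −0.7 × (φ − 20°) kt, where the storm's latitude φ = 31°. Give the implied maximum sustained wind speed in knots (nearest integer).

119 kt

ΔP = 1011 − 875 = 136 mb.
136^0.621 ≈ 21.131.
V ≈ 6 × 21.131 ≈ 126.8 kt.
Latitude correction: −0.7 × (31 − 20) = -7.7 kt.
Corrected V ≈ 119.1 kt → 119 kt.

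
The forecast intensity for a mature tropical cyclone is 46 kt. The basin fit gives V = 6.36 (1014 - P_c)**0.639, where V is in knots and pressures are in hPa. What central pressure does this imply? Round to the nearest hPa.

992 hPa

ΔP = (V / 6.36)^(1/0.639) = (46/6.36)^1.565.
46/6.36 = 7.233; 7.233^1.565 ≈ 22.12 hPa.
P_c = 1014 − 22.12 = 991.88 ≈ 992 hPa.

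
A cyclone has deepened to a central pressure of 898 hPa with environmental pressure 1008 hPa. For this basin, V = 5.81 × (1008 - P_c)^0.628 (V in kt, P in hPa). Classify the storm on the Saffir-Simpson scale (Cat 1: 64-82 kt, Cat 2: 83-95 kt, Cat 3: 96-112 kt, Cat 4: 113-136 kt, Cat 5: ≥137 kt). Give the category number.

ΔP = 1008 − 898 = 110 hPa.
V ≈ 5.81 × 110^0.628 = 5.81 × 19.14 ≈ 111 kt.
111 kt falls in the Category 3 band.

3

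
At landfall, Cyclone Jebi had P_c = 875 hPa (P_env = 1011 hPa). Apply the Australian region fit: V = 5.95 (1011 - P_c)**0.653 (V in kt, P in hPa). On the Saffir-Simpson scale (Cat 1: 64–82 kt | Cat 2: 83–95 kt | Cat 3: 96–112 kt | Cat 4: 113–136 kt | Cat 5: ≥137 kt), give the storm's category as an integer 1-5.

ΔP = 1011 − 875 = 136 hPa.
V ≈ 5.95 × 136^0.653 = 5.95 × 24.73 ≈ 147 kt.
147 kt falls in the Category 5 band.

5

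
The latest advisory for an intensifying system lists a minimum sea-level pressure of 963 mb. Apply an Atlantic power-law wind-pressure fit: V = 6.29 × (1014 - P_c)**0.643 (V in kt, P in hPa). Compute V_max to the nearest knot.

79 kt

ΔP = 1014 − 963 = 51 mb.
51^0.643 ≈ 12.530.
V ≈ 6.29 × 12.530 ≈ 78.8 kt.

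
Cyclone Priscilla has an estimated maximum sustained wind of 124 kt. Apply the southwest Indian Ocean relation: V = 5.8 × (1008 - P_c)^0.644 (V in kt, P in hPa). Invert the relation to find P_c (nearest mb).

892 mb

ΔP = (V / 5.8)^(1/0.644) = (124/5.8)^1.553.
124/5.8 = 21.379; 21.379^1.553 ≈ 116.20 mb.
P_c = 1008 − 116.20 = 891.80 ≈ 892 mb.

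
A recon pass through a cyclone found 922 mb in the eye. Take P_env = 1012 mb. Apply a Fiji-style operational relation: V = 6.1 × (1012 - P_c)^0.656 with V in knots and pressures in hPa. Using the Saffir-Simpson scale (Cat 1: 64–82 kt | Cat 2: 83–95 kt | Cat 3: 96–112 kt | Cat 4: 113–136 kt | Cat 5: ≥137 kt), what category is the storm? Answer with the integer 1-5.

4

ΔP = 1012 − 922 = 90 mb.
V ≈ 6.1 × 90^0.656 = 6.1 × 19.14 ≈ 117 kt.
117 kt falls in the Category 4 band.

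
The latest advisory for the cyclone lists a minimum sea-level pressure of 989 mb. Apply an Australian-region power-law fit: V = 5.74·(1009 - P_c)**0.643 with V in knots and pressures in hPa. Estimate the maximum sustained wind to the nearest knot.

39 kt

ΔP = 1009 − 989 = 20 mb.
20^0.643 ≈ 6.864.
V ≈ 5.74 × 6.864 ≈ 39.4 kt.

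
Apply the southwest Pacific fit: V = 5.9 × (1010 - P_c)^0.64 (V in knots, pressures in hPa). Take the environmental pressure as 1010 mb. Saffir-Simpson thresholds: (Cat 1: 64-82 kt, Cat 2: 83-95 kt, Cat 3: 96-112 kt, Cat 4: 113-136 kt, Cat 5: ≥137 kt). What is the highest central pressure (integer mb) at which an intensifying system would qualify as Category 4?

909 mb

Category 4 begins at V = 113 kt.
Required ΔP = (113/5.9)^(1/0.64) = 19.153^1.562 ≈ 100.80 mb.
P_c ≤ 1010 − 100.80 = 909.20, so the highest integer P_c is 909 mb.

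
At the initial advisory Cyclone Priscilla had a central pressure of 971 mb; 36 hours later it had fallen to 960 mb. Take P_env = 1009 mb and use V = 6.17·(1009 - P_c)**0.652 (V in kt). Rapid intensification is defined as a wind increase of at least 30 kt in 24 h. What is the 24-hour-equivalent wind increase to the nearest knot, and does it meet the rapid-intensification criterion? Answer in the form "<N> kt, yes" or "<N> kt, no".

8 kt, no

V₁: ΔP = 38, V ≈ 6.17 × 38^0.652 ≈ 66.12 kt.
V₂: ΔP = 49, V ≈ 6.17 × 49^0.652 ≈ 78.04 kt.
ΔV over 36 h = 11.92 kt → 24 h equivalent = 11.92 × 24/36 ≈ 7.95 kt.
8 kt < 30 kt ⇒ not rapid intensification.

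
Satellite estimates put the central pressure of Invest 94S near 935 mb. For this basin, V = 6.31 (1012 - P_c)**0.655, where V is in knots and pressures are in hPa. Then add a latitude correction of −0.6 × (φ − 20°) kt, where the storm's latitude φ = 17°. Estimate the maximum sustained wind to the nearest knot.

110 kt

ΔP = 1012 − 935 = 77 mb.
77^0.655 ≈ 17.205.
V ≈ 6.31 × 17.205 ≈ 108.6 kt.
Latitude correction: −0.6 × (17 − 20) = 1.8 kt.
Corrected V ≈ 110.4 kt → 110 kt.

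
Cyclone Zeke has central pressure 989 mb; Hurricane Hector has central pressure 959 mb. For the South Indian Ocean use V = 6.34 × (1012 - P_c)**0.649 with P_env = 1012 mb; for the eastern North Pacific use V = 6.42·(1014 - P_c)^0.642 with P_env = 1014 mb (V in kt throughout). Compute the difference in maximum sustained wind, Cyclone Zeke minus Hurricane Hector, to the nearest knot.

-36 kt

Cyclone Zeke: ΔP = 23; V ≈ 6.34 × 23^0.649 ≈ 48.51 kt.
Hurricane Hector: ΔP = 55; V ≈ 6.42 × 55^0.642 ≈ 84.11 kt.
Difference ≈ 48.51 − 84.11 = -35.60 → -36 kt.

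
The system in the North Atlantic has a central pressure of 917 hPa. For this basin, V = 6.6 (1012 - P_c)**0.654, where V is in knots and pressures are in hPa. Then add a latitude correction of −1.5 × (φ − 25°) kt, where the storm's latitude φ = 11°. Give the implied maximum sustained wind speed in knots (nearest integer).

151 kt

ΔP = 1012 − 917 = 95 hPa.
95^0.654 ≈ 19.653.
V ≈ 6.6 × 19.653 ≈ 129.7 kt.
Latitude correction: −1.5 × (11 − 25) = 21 kt.
Corrected V ≈ 150.7 kt → 151 kt.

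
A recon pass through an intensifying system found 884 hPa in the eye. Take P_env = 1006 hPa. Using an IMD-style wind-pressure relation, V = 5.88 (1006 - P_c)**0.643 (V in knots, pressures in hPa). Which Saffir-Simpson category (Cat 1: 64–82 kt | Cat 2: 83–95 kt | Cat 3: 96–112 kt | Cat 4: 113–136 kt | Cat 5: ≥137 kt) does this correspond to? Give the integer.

ΔP = 1006 − 884 = 122 hPa.
V ≈ 5.88 × 122^0.643 = 5.88 × 21.95 ≈ 129 kt.
129 kt falls in the Category 4 band.

4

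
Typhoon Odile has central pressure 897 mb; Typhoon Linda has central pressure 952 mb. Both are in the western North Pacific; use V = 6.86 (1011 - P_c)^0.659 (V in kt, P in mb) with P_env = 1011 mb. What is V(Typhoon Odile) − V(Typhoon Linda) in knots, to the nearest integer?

55 kt

Typhoon Odile: ΔP = 114; V ≈ 6.86 × 114^0.659 ≈ 155.53 kt.
Typhoon Linda: ΔP = 59; V ≈ 6.86 × 59^0.659 ≈ 100.77 kt.
Difference ≈ 155.53 − 100.77 = 54.76 → 55 kt.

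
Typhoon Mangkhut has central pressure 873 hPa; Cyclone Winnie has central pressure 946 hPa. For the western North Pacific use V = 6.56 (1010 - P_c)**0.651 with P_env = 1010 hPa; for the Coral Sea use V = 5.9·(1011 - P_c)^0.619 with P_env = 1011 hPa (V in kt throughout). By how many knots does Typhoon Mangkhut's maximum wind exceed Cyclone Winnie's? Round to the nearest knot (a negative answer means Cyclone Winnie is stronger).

83 kt

Typhoon Mangkhut: ΔP = 137; V ≈ 6.56 × 137^0.651 ≈ 161.40 kt.
Cyclone Winnie: ΔP = 65; V ≈ 5.9 × 65^0.619 ≈ 78.17 kt.
Difference ≈ 161.40 − 78.17 = 83.23 → 83 kt.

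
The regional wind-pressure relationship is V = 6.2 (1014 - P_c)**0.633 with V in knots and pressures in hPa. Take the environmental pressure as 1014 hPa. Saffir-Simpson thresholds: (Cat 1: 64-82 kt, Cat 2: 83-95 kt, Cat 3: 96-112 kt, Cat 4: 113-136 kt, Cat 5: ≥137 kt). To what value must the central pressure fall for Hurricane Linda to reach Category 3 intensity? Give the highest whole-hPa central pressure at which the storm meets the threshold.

938 hPa

Category 3 begins at V = 96 kt.
Required ΔP = (96/6.2)^(1/0.633) = 15.484^1.580 ≈ 75.81 hPa.
P_c ≤ 1014 − 75.81 = 938.19, so the highest integer P_c is 938 hPa.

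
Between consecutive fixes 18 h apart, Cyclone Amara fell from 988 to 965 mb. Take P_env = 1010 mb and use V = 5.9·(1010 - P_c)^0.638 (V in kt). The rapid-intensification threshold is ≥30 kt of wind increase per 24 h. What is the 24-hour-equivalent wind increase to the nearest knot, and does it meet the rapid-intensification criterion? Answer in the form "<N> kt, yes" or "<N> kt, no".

33 kt, yes

V₁: ΔP = 22, V ≈ 5.9 × 22^0.638 ≈ 42.40 kt.
V₂: ΔP = 45, V ≈ 5.9 × 45^0.638 ≈ 66.93 kt.
ΔV over 18 h = 24.53 kt → 24 h equivalent = 24.53 × 24/18 ≈ 32.71 kt.
33 kt ≥ 30 kt ⇒ rapid intensification.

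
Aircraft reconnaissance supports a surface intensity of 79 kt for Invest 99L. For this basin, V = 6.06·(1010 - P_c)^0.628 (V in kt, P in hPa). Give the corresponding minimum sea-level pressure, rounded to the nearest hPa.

950 hPa

ΔP = (V / 6.06)^(1/0.628) = (79/6.06)^1.592.
79/6.06 = 13.036; 13.036^1.592 ≈ 59.67 hPa.
P_c = 1010 − 59.67 = 950.33 ≈ 950 hPa.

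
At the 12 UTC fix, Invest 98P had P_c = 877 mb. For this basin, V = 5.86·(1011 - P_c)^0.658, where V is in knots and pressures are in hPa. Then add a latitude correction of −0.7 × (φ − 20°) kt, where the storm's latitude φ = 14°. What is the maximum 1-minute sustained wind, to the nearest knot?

151 kt

ΔP = 1011 − 877 = 134 mb.
134^0.658 ≈ 25.098.
V ≈ 5.86 × 25.098 ≈ 147.1 kt.
Latitude correction: −0.7 × (14 − 20) = 4.2 kt.
Corrected V ≈ 151.3 kt → 151 kt.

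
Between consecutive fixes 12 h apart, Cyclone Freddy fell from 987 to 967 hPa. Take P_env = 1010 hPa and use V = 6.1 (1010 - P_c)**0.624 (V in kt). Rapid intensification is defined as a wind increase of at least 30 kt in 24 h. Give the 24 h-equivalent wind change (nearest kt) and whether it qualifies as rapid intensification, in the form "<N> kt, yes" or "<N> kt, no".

V₁: ΔP = 23, V ≈ 6.1 × 23^0.624 ≈ 43.16 kt.
V₂: ΔP = 43, V ≈ 6.1 × 43^0.624 ≈ 63.77 kt.
ΔV over 12 h = 20.61 kt → 24 h equivalent = 20.61 × 24/12 ≈ 41.22 kt.
41 kt ≥ 30 kt ⇒ rapid intensification.

41 kt, yes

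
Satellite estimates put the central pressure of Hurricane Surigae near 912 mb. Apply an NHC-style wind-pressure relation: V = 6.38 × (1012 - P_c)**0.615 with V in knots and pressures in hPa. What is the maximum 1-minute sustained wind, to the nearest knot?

108 kt

ΔP = 1012 − 912 = 100 mb.
100^0.615 ≈ 16.982.
V ≈ 6.38 × 16.982 ≈ 108.3 kt.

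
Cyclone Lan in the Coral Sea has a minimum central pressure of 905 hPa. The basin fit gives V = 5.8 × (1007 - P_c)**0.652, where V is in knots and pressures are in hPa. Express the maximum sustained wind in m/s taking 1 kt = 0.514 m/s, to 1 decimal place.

ΔP = 1007 − 905 = 102 hPa.
V ≈ 5.8 × 102^0.652 = 5.8 × 20.399 ≈ 118.314 kt.
118.314 × 0.514 ≈ 60.81 m/s → 60.8 m/s.

60.8 m/s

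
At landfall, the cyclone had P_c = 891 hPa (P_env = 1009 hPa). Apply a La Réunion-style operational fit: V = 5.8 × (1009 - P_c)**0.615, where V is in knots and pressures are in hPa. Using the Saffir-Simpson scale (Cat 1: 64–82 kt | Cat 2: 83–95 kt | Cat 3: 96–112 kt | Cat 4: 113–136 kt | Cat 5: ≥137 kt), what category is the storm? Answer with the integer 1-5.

ΔP = 1009 − 891 = 118 hPa.
V ≈ 5.8 × 118^0.615 = 5.8 × 18.80 ≈ 109 kt.
109 kt falls in the Category 3 band.

3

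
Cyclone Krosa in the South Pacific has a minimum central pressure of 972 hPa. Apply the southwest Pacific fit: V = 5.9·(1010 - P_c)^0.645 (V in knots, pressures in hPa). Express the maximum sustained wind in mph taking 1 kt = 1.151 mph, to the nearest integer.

71 mph

ΔP = 1010 − 972 = 38 hPa.
V ≈ 5.9 × 38^0.645 = 5.9 × 10.446 ≈ 61.633 kt.
61.633 × 1.151 ≈ 70.94 mph → 71 mph.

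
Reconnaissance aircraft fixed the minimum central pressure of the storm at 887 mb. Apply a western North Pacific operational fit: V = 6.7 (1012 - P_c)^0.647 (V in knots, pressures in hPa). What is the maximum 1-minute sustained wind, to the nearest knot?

ΔP = 1012 − 887 = 125 mb.
125^0.647 ≈ 22.735.
V ≈ 6.7 × 22.735 ≈ 152.3 kt.

152 kt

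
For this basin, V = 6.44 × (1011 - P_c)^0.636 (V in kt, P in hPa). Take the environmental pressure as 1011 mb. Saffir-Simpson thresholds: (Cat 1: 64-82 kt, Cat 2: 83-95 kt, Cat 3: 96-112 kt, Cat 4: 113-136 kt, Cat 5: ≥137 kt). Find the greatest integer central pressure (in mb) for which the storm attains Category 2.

955 mb

Category 2 begins at V = 83 kt.
Required ΔP = (83/6.44)^(1/0.636) = 12.888^1.572 ≈ 55.67 mb.
P_c ≤ 1011 − 55.67 = 955.33, so the highest integer P_c is 955 mb.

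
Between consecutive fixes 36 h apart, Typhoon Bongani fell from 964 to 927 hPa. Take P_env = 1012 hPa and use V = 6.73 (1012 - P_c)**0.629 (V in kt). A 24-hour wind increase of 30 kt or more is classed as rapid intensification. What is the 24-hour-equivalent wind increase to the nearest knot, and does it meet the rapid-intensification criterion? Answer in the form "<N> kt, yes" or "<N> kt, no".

22 kt, no

V₁: ΔP = 48, V ≈ 6.73 × 48^0.629 ≈ 76.83 kt.
V₂: ΔP = 85, V ≈ 6.73 × 85^0.629 ≈ 110.06 kt.
ΔV over 36 h = 33.23 kt → 24 h equivalent = 33.23 × 24/36 ≈ 22.15 kt.
22 kt < 30 kt ⇒ not rapid intensification.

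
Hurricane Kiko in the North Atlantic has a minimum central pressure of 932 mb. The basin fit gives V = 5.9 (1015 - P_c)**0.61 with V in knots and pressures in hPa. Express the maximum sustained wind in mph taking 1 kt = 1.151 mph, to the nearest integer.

101 mph

ΔP = 1015 − 932 = 83 mb.
V ≈ 5.9 × 83^0.61 = 5.9 × 14.813 ≈ 87.396 kt.
87.396 × 1.151 ≈ 100.59 mph → 101 mph.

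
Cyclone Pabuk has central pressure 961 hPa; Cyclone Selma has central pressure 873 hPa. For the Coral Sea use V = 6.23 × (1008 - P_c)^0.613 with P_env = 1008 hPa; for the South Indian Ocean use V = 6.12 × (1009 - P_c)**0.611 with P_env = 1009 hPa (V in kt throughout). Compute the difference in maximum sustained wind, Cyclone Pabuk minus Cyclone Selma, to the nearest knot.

-57 kt

Cyclone Pabuk: ΔP = 47; V ≈ 6.23 × 47^0.613 ≈ 65.99 kt.
Cyclone Selma: ΔP = 136; V ≈ 6.12 × 136^0.611 ≈ 123.12 kt.
Difference ≈ 65.99 − 123.12 = -57.13 → -57 kt.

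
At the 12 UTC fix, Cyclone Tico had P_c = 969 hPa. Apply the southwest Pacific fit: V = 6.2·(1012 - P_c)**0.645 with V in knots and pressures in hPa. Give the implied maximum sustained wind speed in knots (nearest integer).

70 kt

ΔP = 1012 − 969 = 43 hPa.
43^0.645 ≈ 11.313.
V ≈ 6.2 × 11.313 ≈ 70.1 kt.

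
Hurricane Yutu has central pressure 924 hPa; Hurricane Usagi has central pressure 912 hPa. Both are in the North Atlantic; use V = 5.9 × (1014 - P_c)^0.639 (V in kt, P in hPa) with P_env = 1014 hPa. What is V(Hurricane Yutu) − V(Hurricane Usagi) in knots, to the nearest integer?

Hurricane Yutu: ΔP = 90; V ≈ 5.9 × 90^0.639 ≈ 104.62 kt.
Hurricane Usagi: ΔP = 102; V ≈ 5.9 × 102^0.639 ≈ 113.33 kt.
Difference ≈ 104.62 − 113.33 = -8.71 → -9 kt.

-9 kt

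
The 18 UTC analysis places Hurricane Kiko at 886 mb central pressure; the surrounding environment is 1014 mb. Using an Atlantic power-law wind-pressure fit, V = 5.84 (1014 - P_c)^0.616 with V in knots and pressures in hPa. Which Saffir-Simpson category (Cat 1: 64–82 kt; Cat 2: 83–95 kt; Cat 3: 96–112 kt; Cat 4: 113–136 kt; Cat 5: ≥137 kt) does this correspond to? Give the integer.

ΔP = 1014 − 886 = 128 mb.
V ≈ 5.84 × 128^0.616 = 5.84 × 19.86 ≈ 116 kt.
116 kt falls in the Category 4 band.

4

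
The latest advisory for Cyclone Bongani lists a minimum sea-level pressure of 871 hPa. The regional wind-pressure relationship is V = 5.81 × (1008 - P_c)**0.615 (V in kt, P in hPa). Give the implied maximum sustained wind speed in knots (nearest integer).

ΔP = 1008 − 871 = 137 hPa.
137^0.615 ≈ 20.610.
V ≈ 5.81 × 20.610 ≈ 119.7 kt.

120 kt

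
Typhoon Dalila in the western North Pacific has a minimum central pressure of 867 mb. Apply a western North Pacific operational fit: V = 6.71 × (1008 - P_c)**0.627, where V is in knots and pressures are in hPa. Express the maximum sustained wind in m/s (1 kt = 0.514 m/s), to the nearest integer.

ΔP = 1008 − 867 = 141 mb.
V ≈ 6.71 × 141^0.627 = 6.71 × 22.262 ≈ 149.377 kt.
149.377 × 0.514 ≈ 76.78 m/s → 77 m/s.

77 m/s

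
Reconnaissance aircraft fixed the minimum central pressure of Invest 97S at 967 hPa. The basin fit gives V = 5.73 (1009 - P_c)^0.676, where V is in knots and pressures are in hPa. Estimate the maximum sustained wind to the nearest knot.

72 kt

ΔP = 1009 − 967 = 42 hPa.
42^0.676 ≈ 12.512.
V ≈ 5.73 × 12.512 ≈ 71.7 kt.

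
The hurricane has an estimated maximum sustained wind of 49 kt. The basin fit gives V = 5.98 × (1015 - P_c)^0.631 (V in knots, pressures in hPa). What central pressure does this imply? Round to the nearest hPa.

ΔP = (V / 5.98)^(1/0.631) = (49/5.98)^1.585.
49/5.98 = 8.194; 8.194^1.585 ≈ 28.03 hPa.
P_c = 1015 − 28.03 = 986.97 ≈ 987 hPa.

987 hPa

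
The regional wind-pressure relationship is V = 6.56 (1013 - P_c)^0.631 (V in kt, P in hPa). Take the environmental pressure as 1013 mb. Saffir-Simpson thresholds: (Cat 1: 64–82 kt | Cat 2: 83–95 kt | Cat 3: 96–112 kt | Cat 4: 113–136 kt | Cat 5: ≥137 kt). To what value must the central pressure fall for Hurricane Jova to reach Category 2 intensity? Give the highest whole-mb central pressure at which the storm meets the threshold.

Category 2 begins at V = 83 kt.
Required ΔP = (83/6.56)^(1/0.631) = 12.652^1.585 ≈ 55.81 mb.
P_c ≤ 1013 − 55.81 = 957.19, so the highest integer P_c is 957 mb.

957 mb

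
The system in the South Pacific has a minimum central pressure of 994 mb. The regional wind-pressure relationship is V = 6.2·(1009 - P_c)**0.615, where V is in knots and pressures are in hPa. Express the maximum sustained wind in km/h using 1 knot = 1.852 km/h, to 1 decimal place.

ΔP = 1009 − 994 = 15 mb.
V ≈ 6.2 × 15^0.615 = 6.2 × 5.288 ≈ 32.786 kt.
32.786 × 1.852 ≈ 60.72 km/h → 60.7 km/h.

60.7 km/h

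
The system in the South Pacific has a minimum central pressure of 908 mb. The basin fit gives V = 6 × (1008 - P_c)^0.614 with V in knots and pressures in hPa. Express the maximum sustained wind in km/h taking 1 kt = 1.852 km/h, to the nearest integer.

ΔP = 1008 − 908 = 100 mb.
V ≈ 6 × 100^0.614 = 6 × 16.904 ≈ 101.426 kt.
101.426 × 1.852 ≈ 187.84 km/h → 188 km/h.

188 km/h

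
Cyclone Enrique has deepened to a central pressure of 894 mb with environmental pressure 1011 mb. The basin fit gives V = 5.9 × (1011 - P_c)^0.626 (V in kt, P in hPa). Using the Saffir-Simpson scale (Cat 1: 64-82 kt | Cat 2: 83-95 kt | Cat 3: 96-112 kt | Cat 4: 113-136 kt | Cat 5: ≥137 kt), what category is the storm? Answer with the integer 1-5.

ΔP = 1011 − 894 = 117 mb.
V ≈ 5.9 × 117^0.626 = 5.9 × 19.71 ≈ 116 kt.
116 kt falls in the Category 4 band.

4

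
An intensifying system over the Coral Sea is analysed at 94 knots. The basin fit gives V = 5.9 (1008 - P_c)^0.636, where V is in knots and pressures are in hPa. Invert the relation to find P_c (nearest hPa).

930 hPa

ΔP = (V / 5.9)^(1/0.636) = (94/5.9)^1.572.
94/5.9 = 15.932; 15.932^1.572 ≈ 77.69 hPa.
P_c = 1008 − 77.69 = 930.31 ≈ 930 hPa.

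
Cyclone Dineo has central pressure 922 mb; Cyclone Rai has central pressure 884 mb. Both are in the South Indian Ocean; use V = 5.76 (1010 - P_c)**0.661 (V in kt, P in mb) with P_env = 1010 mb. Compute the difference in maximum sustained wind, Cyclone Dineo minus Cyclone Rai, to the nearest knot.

Cyclone Dineo: ΔP = 88; V ≈ 5.76 × 88^0.661 ≈ 111.10 kt.
Cyclone Rai: ΔP = 126; V ≈ 5.76 × 126^0.661 ≈ 140.85 kt.
Difference ≈ 111.10 − 140.85 = -29.75 → -30 kt.

-30 kt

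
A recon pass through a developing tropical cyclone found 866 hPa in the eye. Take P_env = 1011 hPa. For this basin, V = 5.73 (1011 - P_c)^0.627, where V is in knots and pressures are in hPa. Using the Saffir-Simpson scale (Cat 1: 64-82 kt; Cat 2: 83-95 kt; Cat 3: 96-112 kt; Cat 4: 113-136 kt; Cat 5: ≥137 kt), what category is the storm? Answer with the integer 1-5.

ΔP = 1011 − 866 = 145 hPa.
V ≈ 5.73 × 145^0.627 = 5.73 × 22.66 ≈ 130 kt.
130 kt falls in the Category 4 band.

4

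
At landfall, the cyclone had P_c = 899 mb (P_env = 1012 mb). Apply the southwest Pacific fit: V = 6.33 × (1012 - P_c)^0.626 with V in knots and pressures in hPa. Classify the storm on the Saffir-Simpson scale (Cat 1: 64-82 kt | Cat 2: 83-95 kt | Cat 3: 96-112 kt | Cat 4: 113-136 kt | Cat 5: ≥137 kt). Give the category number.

4

ΔP = 1012 − 899 = 113 mb.
V ≈ 6.33 × 113^0.626 = 6.33 × 19.29 ≈ 122 kt.
122 kt falls in the Category 4 band.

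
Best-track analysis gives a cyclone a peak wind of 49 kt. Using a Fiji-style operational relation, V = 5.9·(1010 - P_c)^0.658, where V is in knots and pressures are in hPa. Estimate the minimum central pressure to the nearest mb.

985 mb

ΔP = (V / 5.9)^(1/0.658) = (49/5.9)^1.520.
49/5.9 = 8.305; 8.305^1.520 ≈ 24.96 mb.
P_c = 1010 − 24.96 = 985.04 ≈ 985 mb.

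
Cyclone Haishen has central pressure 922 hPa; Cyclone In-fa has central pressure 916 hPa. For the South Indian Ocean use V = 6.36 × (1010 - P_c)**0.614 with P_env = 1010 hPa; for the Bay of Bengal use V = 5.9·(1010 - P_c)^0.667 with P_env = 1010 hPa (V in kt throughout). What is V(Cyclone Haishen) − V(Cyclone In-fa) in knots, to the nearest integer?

Cyclone Haishen: ΔP = 88; V ≈ 6.36 × 88^0.614 ≈ 99.40 kt.
Cyclone In-fa: ΔP = 94; V ≈ 5.9 × 94^0.667 ≈ 122.16 kt.
Difference ≈ 99.40 − 122.16 = -22.76 → -23 kt.

-23 kt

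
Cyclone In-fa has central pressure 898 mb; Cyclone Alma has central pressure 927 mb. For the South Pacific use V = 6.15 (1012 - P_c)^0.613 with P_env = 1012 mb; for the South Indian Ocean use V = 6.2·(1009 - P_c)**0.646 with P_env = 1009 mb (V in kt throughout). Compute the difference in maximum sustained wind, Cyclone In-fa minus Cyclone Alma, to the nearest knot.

5 kt

Cyclone In-fa: ΔP = 114; V ≈ 6.15 × 114^0.613 ≈ 112.14 kt.
Cyclone Alma: ΔP = 82; V ≈ 6.2 × 82^0.646 ≈ 106.84 kt.
Difference ≈ 112.14 − 106.84 = 5.30 → 5 kt.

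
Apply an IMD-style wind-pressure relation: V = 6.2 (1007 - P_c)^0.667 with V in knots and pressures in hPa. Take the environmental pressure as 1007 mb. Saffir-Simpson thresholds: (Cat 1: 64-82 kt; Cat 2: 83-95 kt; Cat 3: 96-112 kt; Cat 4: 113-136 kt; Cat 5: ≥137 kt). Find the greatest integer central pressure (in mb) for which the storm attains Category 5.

Category 5 begins at V = 137 kt.
Required ΔP = (137/6.2)^(1/0.667) = 22.097^1.499 ≈ 103.63 mb.
P_c ≤ 1007 − 103.63 = 903.37, so the highest integer P_c is 903 mb.

903 mb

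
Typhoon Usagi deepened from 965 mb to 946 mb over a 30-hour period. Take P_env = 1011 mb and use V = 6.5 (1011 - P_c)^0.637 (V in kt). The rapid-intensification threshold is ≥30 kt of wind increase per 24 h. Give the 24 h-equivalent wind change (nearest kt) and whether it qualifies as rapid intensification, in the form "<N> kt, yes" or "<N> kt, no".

15 kt, no

V₁: ΔP = 46, V ≈ 6.5 × 46^0.637 ≈ 74.49 kt.
V₂: ΔP = 65, V ≈ 6.5 × 65^0.637 ≈ 92.84 kt.
ΔV over 30 h = 18.35 kt → 24 h equivalent = 18.35 × 24/30 ≈ 14.68 kt.
15 kt < 30 kt ⇒ not rapid intensification.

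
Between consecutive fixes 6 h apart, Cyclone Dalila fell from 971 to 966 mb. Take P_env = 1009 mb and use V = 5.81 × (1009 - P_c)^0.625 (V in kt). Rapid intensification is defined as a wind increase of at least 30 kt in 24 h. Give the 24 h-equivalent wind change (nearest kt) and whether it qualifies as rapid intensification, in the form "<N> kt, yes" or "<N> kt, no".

18 kt, no

V₁: ΔP = 38, V ≈ 5.81 × 38^0.625 ≈ 56.43 kt.
V₂: ΔP = 43, V ≈ 5.81 × 43^0.625 ≈ 60.97 kt.
ΔV over 6 h = 4.54 kt → 24 h equivalent = 4.54 × 24/6 ≈ 18.16 kt.
18 kt < 30 kt ⇒ not rapid intensification.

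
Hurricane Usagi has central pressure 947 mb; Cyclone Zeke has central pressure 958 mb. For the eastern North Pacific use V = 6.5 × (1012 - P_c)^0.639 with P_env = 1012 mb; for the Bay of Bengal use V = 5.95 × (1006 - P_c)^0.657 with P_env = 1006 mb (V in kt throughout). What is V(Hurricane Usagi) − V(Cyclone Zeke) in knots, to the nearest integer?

Hurricane Usagi: ΔP = 65; V ≈ 6.5 × 65^0.639 ≈ 93.62 kt.
Cyclone Zeke: ΔP = 48; V ≈ 5.95 × 48^0.657 ≈ 75.70 kt.
Difference ≈ 93.62 − 75.70 = 17.92 → 18 kt.

18 kt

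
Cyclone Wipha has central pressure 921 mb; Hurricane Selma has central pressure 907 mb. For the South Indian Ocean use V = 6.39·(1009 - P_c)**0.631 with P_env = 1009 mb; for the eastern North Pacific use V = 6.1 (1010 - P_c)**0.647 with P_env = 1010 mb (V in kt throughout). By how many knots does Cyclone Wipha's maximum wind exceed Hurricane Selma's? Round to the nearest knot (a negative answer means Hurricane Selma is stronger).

-15 kt

Cyclone Wipha: ΔP = 88; V ≈ 6.39 × 88^0.631 ≈ 107.76 kt.
Hurricane Selma: ΔP = 103; V ≈ 6.1 × 103^0.647 ≈ 122.36 kt.
Difference ≈ 107.76 − 122.36 = -14.60 → -15 kt.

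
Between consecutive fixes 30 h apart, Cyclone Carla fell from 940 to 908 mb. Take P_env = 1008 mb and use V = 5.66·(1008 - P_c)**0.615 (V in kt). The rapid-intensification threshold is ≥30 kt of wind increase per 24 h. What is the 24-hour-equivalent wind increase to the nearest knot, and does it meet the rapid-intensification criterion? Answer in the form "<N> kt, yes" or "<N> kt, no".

V₁: ΔP = 68, V ≈ 5.66 × 68^0.615 ≈ 75.82 kt.
V₂: ΔP = 100, V ≈ 5.66 × 100^0.615 ≈ 96.12 kt.
ΔV over 30 h = 20.30 kt → 24 h equivalent = 20.30 × 24/30 ≈ 16.24 kt.
16 kt < 30 kt ⇒ not rapid intensification.

16 kt, no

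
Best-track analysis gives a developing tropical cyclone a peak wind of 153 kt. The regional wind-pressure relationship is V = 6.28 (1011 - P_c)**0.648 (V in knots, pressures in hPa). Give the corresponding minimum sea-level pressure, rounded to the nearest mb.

ΔP = (V / 6.28)^(1/0.648) = (153/6.28)^1.543.
153/6.28 = 24.363; 24.363^1.543 ≈ 138.04 mb.
P_c = 1011 − 138.04 = 872.96 ≈ 873 mb.

873 mb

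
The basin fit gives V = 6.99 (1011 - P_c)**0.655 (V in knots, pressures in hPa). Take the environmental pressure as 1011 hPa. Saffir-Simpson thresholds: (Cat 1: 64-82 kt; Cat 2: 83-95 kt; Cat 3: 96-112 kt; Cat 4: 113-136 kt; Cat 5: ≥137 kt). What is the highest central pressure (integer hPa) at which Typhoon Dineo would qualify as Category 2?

967 hPa

Category 2 begins at V = 83 kt.
Required ΔP = (83/6.99)^(1/0.655) = 11.874^1.527 ≈ 43.71 hPa.
P_c ≤ 1011 − 43.71 = 967.29, so the highest integer P_c is 967 hPa.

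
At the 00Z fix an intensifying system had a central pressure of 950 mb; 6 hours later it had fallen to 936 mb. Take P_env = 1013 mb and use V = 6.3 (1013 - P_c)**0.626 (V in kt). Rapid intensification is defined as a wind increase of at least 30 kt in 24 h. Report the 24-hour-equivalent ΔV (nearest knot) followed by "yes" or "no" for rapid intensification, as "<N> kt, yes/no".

V₁: ΔP = 63, V ≈ 6.3 × 63^0.626 ≈ 84.28 kt.
V₂: ΔP = 77, V ≈ 6.3 × 77^0.626 ≈ 95.56 kt.
ΔV over 6 h = 11.28 kt → 24 h equivalent = 11.28 × 24/6 ≈ 45.12 kt.
45 kt ≥ 30 kt ⇒ rapid intensification.

45 kt, yes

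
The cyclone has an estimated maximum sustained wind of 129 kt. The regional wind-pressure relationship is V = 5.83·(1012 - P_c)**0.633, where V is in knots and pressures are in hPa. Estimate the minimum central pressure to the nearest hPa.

ΔP = (V / 5.83)^(1/0.633) = (129/5.83)^1.580.
129/5.83 = 22.127; 22.127^1.580 ≈ 133.25 hPa.
P_c = 1012 − 133.25 = 878.75 ≈ 879 hPa.

879 hPa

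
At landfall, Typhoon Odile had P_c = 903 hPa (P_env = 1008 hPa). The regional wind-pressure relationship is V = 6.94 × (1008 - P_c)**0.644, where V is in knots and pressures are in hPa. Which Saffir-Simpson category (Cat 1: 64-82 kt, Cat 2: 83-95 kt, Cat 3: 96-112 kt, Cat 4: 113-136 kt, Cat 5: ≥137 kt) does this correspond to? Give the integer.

ΔP = 1008 − 903 = 105 hPa.
V ≈ 6.94 × 105^0.644 = 6.94 × 20.03 ≈ 139 kt.
139 kt falls in the Category 5 band.

5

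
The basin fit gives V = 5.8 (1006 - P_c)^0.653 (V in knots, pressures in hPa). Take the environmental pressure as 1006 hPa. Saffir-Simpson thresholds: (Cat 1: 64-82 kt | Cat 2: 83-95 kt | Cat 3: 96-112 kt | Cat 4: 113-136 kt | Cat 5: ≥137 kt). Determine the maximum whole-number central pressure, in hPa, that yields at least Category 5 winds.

Category 5 begins at V = 137 kt.
Required ΔP = (137/5.8)^(1/0.653) = 23.621^1.531 ≈ 126.78 hPa.
P_c ≤ 1006 − 126.78 = 879.22, so the highest integer P_c is 879 hPa.

879 hPa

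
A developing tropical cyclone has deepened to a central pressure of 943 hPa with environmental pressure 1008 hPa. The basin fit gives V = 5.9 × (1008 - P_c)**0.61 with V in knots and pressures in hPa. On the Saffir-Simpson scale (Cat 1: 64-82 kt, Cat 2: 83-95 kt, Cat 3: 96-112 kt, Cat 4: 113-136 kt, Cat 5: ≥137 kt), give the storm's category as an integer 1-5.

1

ΔP = 1008 − 943 = 65 hPa.
V ≈ 5.9 × 65^0.61 = 5.9 × 12.76 ≈ 75 kt.
75 kt falls in the Category 1 band.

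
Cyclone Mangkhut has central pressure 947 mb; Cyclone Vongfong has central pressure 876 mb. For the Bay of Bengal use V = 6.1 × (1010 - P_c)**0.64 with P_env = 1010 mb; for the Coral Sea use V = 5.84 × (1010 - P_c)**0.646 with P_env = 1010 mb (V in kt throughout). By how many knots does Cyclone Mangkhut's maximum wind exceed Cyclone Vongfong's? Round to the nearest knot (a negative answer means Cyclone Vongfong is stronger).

-52 kt

Cyclone Mangkhut: ΔP = 63; V ≈ 6.1 × 63^0.64 ≈ 86.48 kt.
Cyclone Vongfong: ΔP = 134; V ≈ 5.84 × 134^0.646 ≈ 138.20 kt.
Difference ≈ 86.48 − 138.20 = -51.72 → -52 kt.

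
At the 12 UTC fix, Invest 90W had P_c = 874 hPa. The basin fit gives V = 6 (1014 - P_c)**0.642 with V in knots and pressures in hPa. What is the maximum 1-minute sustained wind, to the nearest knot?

ΔP = 1014 − 874 = 140 hPa.
140^0.642 ≈ 23.868.
V ≈ 6 × 23.868 ≈ 143.2 kt.

143 kt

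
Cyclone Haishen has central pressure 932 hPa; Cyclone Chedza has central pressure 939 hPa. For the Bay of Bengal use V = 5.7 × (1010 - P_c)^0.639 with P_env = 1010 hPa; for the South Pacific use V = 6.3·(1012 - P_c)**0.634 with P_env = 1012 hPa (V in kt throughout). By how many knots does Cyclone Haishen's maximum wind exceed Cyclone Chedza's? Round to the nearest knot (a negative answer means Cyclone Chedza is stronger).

-3 kt

Cyclone Haishen: ΔP = 78; V ≈ 5.7 × 78^0.639 ≈ 92.24 kt.
Cyclone Chedza: ΔP = 73; V ≈ 6.3 × 73^0.634 ≈ 95.65 kt.
Difference ≈ 92.24 − 95.65 = -3.41 → -3 kt.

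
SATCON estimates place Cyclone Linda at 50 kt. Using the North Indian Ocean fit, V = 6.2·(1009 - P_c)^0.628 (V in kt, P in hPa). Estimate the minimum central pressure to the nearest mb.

ΔP = (V / 6.2)^(1/0.628) = (50/6.2)^1.592.
50/6.2 = 8.065; 8.065^1.592 ≈ 27.77 mb.
P_c = 1009 − 27.77 = 981.23 ≈ 981 mb.

981 mb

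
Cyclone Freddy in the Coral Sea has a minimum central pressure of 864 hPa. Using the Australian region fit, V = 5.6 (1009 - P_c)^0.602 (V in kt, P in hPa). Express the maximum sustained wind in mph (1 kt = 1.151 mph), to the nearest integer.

ΔP = 1009 − 864 = 145 hPa.
V ≈ 5.6 × 145^0.602 = 5.6 × 20.005 ≈ 112.029 kt.
112.029 × 1.151 ≈ 128.95 mph → 129 mph.

129 mph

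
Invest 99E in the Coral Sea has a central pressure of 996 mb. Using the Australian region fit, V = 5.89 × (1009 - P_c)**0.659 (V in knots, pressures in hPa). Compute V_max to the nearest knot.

ΔP = 1009 − 996 = 13 mb.
13^0.659 ≈ 5.421.
V ≈ 5.89 × 5.421 ≈ 31.9 kt.

32 kt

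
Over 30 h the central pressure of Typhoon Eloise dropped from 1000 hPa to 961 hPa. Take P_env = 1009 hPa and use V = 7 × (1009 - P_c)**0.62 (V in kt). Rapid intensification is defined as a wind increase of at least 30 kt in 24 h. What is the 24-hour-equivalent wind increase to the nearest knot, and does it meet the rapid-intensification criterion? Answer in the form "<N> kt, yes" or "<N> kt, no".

V₁: ΔP = 9, V ≈ 7 × 9^0.62 ≈ 27.34 kt.
V₂: ΔP = 48, V ≈ 7 × 48^0.62 ≈ 77.17 kt.
ΔV over 30 h = 49.83 kt → 24 h equivalent = 49.83 × 24/30 ≈ 39.86 kt.
40 kt ≥ 30 kt ⇒ rapid intensification.

40 kt, yes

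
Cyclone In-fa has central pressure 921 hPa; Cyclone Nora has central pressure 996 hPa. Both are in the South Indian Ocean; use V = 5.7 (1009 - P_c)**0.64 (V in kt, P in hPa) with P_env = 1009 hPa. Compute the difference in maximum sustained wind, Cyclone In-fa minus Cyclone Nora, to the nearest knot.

71 kt

Cyclone In-fa: ΔP = 88; V ≈ 5.7 × 88^0.64 ≈ 100.08 kt.
Cyclone Nora: ΔP = 13; V ≈ 5.7 × 13^0.64 ≈ 29.43 kt.
Difference ≈ 100.08 − 29.43 = 70.65 → 71 kt.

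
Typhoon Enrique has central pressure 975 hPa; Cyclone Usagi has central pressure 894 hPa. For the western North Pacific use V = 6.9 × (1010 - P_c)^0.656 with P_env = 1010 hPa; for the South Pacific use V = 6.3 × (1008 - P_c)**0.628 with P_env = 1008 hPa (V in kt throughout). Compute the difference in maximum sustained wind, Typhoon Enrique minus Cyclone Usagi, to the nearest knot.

Typhoon Enrique: ΔP = 35; V ≈ 6.9 × 35^0.656 ≈ 71.08 kt.
Cyclone Usagi: ΔP = 114; V ≈ 6.3 × 114^0.628 ≈ 123.33 kt.
Difference ≈ 71.08 − 123.33 = -52.25 → -52 kt.

-52 kt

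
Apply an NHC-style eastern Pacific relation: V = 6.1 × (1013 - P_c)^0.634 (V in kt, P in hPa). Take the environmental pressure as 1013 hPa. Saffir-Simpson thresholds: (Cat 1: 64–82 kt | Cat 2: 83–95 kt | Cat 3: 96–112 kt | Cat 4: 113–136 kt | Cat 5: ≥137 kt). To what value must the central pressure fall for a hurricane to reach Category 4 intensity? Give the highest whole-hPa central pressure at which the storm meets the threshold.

913 hPa

Category 4 begins at V = 113 kt.
Required ΔP = (113/6.1)^(1/0.634) = 18.525^1.577 ≈ 99.91 hPa.
P_c ≤ 1013 − 99.91 = 913.09, so the highest integer P_c is 913 hPa.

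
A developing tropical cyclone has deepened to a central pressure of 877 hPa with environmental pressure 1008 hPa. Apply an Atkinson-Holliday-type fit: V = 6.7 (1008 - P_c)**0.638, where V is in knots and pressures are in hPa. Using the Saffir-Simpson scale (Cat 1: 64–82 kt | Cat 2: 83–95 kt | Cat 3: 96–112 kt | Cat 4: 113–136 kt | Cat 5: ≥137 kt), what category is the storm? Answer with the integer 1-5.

ΔP = 1008 − 877 = 131 hPa.
V ≈ 6.7 × 131^0.638 = 6.7 × 22.43 ≈ 150 kt.
150 kt falls in the Category 5 band.

5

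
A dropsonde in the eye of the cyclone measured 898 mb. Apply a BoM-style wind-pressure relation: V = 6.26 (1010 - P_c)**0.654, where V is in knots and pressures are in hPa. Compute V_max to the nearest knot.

137 kt

ΔP = 1010 − 898 = 112 mb.
112^0.654 ≈ 21.887.
V ≈ 6.26 × 21.887 ≈ 137.0 kt.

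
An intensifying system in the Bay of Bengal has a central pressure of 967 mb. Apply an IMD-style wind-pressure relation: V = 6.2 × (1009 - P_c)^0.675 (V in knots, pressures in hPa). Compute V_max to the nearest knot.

77 kt

ΔP = 1009 − 967 = 42 mb.
42^0.675 ≈ 12.465.
V ≈ 6.2 × 12.465 ≈ 77.3 kt.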